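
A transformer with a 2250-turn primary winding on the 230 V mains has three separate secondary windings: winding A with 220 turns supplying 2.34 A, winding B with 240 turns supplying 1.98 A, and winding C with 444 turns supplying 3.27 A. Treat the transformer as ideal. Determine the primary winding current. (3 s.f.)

V_A = 230 × 220/2250 = 22.489 V; V_B = 230 × 240/2250 = 24.533 V; V_C = 230 × 444/2250 = 45.387 V.
P_out = V_A I_A + V_B I_B + V_C I_C = 22.489×2.34 + 24.533×1.98 + 45.387×3.27 = 52.624 + 48.576 + 148.41 = 249.61 W.
Ideal ⇒ P_in = P_out, so I_p = P_out/V_p = 249.61/230 = 1.09 A.

I_p ≈ 1.09 A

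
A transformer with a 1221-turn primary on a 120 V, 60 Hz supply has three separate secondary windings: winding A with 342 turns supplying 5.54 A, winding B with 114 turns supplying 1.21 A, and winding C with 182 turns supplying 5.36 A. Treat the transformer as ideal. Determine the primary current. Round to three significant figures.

V_A = 120 × 342/1221 = 33.612 V; V_B = 120 × 114/1221 = 11.204 V; V_C = 120 × 182/1221 = 17.887 V.
P_out = V_A I_A + V_B I_B + V_C I_C = 33.612×5.54 + 11.204×1.21 + 17.887×5.36 = 186.21 + 13.557 + 95.874 = 295.64 W.
Ideal ⇒ P_in = P_out, so I_p = P_out/V_p = 295.64/120 = 2.46 A.

I_p ≈ 2.46 A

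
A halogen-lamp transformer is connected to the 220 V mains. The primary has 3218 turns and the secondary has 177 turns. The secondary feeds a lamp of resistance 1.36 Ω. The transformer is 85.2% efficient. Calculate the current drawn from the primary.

V_s = 220 × 177/3218 = 12.101 V.
I_s = V_s/R = 12.101/1.36 = 8.8976 A.
P_out = V_s I_s = 12.101 × 8.8976 = 107.67 W.
P_in = P_out/η = 107.67/0.852 = 126.37 W.
I_p = P_in/V_p = 126.37/220 = 0.574 A.

I_p ≈ 0.574 A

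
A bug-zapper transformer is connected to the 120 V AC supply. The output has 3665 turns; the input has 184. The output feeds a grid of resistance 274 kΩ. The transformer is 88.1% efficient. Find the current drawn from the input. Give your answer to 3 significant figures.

I_in ≈ 0.197 A

V_out = 120 × 3665/184 = 2390.2 V.
I_out = V_out/R = 2390.2/274000 = 0.0087234 A.
P_out = V_out I_out = 2390.2 × 0.0087234 = 20.851 W.
P_in = P_out/η = 20.851/0.881 = 23.667 W.
I_in = P_in/V_in = 23.667/120 = 0.197 A.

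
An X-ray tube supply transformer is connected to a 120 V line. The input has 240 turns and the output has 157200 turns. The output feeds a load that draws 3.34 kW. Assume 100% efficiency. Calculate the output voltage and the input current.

V_out = V_in × N_out/N_in = 120 × 157200/240 = 78600 V.
I_out = P/V_out = 3340/78600 = 0.042494 A.
I_in = I_out × N_out/N_in = 0.042494 × 157200/240 = 27.8 A.

V_out ≈ 78600 V, I_in ≈ 27.8 A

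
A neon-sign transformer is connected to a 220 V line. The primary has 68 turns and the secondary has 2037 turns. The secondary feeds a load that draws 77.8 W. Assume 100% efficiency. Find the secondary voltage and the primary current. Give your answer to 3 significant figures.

V_s = V_p × N_s/N_p = 220 × 2037/68 = 6590.3 V.
I_s = P/V_s = 77.8/6590.3 = 0.011805 A.
I_p = I_s × N_s/N_p = 0.011805 × 2037/68 = 0.354 A.

V_s ≈ 6590 V, I_p ≈ 0.354 A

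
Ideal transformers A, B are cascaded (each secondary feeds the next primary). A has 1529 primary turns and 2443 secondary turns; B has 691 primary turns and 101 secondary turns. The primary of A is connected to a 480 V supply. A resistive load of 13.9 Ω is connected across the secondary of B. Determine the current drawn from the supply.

Secondary of A: V = 480.00 × 2443/1529 = 766.93 V.
Secondary of B: V = 766.93 × 101/691 = 112.10 V.
I_load = 112.10/13.9 = 8.0647 A, so P_out = 112.10 × 8.0647 = 904.04 W.
All ideal ⇒ P_in = P_out, so I_supply = 904.04/480 = 1.88 A.

I_supply ≈ 1.88 A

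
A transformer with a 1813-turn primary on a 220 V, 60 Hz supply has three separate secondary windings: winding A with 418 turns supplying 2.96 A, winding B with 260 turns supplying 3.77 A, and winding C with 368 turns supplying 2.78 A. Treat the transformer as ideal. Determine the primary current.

I_p ≈ 1.79 A

V_A = 220 × 418/1813 = 50.723 V; V_B = 220 × 260/1813 = 31.550 V; V_C = 220 × 368/1813 = 44.655 V.
P_out = V_A I_A + V_B I_B + V_C I_C = 50.723×2.96 + 31.550×3.77 + 44.655×2.78 = 150.14 + 118.94 + 124.14 = 393.22 W.
Ideal ⇒ P_in = P_out, so I_p = P_out/V_p = 393.22/220 = 1.79 A.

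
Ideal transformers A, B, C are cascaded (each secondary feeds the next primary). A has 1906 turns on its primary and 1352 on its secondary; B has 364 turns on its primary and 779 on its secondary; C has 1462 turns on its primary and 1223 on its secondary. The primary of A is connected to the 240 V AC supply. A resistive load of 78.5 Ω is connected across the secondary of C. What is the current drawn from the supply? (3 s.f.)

After A: V = 240.00 × 1352/1906 = 170.24 V.
After B: V = 170.24 × 779/364 = 364.34 V.
After C: V = 364.34 × 1223/1462 = 304.78 V.
I_load = 304.78/78.5 = 3.8825 A, so P_out = 304.78 × 3.8825 = 1183.3 W.
All ideal ⇒ P_in = P_out, so I_supply = 1183.3/240 = 4.93 A.

I_supply ≈ 4.93 A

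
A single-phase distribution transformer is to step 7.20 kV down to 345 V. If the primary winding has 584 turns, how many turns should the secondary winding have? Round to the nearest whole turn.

N_s/N_p = V_s/V_p, so N_s = 584 × 345/7200 = 28.0 ≈ 28 turns.

N_s = 28 turns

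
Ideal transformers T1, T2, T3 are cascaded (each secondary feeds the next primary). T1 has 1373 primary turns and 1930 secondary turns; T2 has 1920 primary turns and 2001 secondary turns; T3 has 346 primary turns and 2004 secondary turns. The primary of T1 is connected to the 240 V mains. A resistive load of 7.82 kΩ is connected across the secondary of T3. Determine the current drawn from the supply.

Secondary of T1: V = 240.00 × 1930/1373 = 337.36 V.
Secondary of T2: V = 337.36 × 2001/1920 = 351.60 V.
Secondary of T3: V = 351.60 × 2004/346 = 2036.4 V.
I_load = 2036.4/7820 = 0.26041 A, so P_out = 2036.4 × 0.26041 = 530.30 W.
All ideal ⇒ P_in = P_out, so I_supply = 530.30/240 = 2.21 A.

I_supply ≈ 2.21 A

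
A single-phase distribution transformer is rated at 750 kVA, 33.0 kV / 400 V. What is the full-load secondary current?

I_s ≈ 1880 A

I_s = S/V_s = 750000/400 = 1880 A.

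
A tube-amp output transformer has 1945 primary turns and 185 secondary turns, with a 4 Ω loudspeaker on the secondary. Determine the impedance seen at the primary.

Z_p = (N_p/N_s)² × Z_s = (1945/185)² × 4 = 442 Ω.

Z_p ≈ 442 Ω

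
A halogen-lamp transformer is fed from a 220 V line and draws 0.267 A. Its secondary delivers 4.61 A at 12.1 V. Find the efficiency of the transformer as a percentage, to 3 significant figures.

P_in = 220 × 0.267 = 58.7400 W.
P_out = 12.1 × 4.61 = 55.7810 W.
η = P_out/P_in = 55.7810/58.7400 = 0.950.

η ≈ 95.0%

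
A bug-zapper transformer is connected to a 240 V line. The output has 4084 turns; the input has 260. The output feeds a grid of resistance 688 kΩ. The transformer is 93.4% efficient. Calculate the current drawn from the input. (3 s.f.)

V_out = 240 × 4084/260 = 3769.8 V.
I_out = V_out/R = 3769.8/688000 = 0.0054794 A.
P_out = V_out I_out = 3769.8 × 0.0054794 = 20.657 W.
P_in = P_out/η = 20.657/0.934 = 22.116 W.
I_in = P_in/V_in = 22.116/240 = 0.0922 A.

I_in ≈ 0.0922 A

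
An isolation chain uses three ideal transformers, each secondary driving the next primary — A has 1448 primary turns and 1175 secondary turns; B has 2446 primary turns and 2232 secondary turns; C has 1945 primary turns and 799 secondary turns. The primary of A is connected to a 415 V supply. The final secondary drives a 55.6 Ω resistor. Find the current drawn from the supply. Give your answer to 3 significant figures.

Secondary of A: V = 415.00 × 1175/1448 = 336.76 V.
Secondary of B: V = 336.76 × 2232/2446 = 307.29 V.
Secondary of C: V = 307.29 × 799/1945 = 126.24 V.
I_load = 126.24/55.6 = 2.2704 A, so P_out = 126.24 × 2.2704 = 286.61 W.
All ideal ⇒ P_in = P_out, so I_supply = 286.61/415 = 0.691 A.

I_supply ≈ 0.691 A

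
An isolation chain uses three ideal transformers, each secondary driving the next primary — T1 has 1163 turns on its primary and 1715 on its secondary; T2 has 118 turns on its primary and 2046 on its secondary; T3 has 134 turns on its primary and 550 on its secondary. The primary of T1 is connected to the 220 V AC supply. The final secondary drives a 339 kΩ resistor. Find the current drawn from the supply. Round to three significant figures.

Secondary of T1: V = 220.00 × 1715/1163 = 324.42 V.
Secondary of T2: V = 324.42 × 2046/118 = 5625.1 V.
Secondary of T3: V = 5625.1 × 550/134 = 23088 V.
I_load = 23088/339000 = 0.068107 A, so P_out = 23088 × 0.068107 = 1572.5 W.
All ideal ⇒ P_in = P_out, so I_supply = 1572.5/220 = 7.15 A.

I_supply ≈ 7.15 A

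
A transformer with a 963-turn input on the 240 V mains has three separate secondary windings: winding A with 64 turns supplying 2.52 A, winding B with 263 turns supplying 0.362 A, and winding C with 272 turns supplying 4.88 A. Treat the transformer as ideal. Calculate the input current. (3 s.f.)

I_in ≈ 1.64 A

V_A = 240 × 64/963 = 15.950 V; V_B = 240 × 263/963 = 65.545 V; V_C = 240 × 272/963 = 67.788 V.
P_out = V_A I_A + V_B I_B + V_C I_C = 15.950×2.52 + 65.545×0.362 + 67.788×4.88 = 40.194 + 23.727 + 330.81 = 394.73 W.
Ideal ⇒ P_in = P_out, so I_in = P_out/V_in = 394.73/240 = 1.64 A.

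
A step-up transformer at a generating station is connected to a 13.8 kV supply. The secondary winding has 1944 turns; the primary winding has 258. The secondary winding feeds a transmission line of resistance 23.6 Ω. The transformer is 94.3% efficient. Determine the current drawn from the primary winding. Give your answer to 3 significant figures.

I_p ≈ 35200 A

V_s = 13800 × 1944/258 = 103980 V.
I_s = V_s/R = 103980/23.6 = 4406.0 A.
P_out = V_s I_s = 103980 × 4406.0 = 4.5814×10^8 W.
P_in = P_out/η = 4.5814×10^8/0.943 = 4.8583×10^8 W.
I_p = P_in/V_p = 4.8583×10^8/13800 = 35200 A.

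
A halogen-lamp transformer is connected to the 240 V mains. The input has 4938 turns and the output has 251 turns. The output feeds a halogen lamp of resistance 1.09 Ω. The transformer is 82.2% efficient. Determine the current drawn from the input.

I_in ≈ 0.692 A

V_out = 240 × 251/4938 = 12.199 V.
I_out = V_out/R = 12.199/1.09 = 11.192 A.
P_out = V_out I_out = 12.199 × 11.192 = 136.53 W.
P_in = P_out/η = 136.53/0.822 = 166.10 W.
I_in = P_in/V_in = 166.10/240 = 0.692 A.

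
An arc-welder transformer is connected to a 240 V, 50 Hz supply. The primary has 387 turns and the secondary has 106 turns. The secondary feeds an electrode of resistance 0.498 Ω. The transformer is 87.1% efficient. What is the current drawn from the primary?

V_s = 240 × 106/387 = 65.736 V.
I_s = V_s/R = 65.736/0.498 = 132.00 A.
P_out = V_s I_s = 65.736 × 132.00 = 8677.3 W.
P_in = P_out/η = 8677.3/0.871 = 9962.4 W.
I_p = P_in/V_p = 9962.4/240 = 41.5 A.

I_p ≈ 41.5 A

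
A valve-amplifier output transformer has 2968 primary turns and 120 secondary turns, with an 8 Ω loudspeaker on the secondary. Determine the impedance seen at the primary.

Z_p ≈ 4890 Ω

Z_p = (N_p/N_s)² × Z_s = (2968/120)² × 8 = 4890 Ω.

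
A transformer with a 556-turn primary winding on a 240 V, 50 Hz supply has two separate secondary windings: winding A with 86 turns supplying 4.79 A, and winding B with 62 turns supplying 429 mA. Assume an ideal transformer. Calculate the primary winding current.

I_p ≈ 0.789 A

V_A = 240 × 86/556 = 37.122 V; V_B = 240 × 62/556 = 26.763 V.
P_out = V_A I_A + V_B I_B = 37.122×4.79 + 26.763×0.429 = 177.82 + 11.481 = 189.30 W.
Ideal ⇒ P_in = P_out, so I_p = P_out/V_p = 189.30/240 = 0.789 A.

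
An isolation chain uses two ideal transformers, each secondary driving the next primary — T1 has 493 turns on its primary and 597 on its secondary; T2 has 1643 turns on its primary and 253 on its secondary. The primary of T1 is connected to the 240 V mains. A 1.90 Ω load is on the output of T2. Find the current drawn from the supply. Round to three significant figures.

After T1: V = 240.00 × 597/493 = 290.63 V.
After T2: V = 290.63 × 253/1643 = 44.753 V.
I_load = 44.753/1.90 = 23.554 A, so P_out = 44.753 × 23.554 = 1054.1 W.
All ideal ⇒ P_in = P_out, so I_supply = 1054.1/240 = 4.39 A.

I_supply ≈ 4.39 A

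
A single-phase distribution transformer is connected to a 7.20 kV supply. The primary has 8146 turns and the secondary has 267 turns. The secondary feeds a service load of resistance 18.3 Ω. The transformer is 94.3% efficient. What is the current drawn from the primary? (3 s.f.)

I_p ≈ 0.448 A

V_s = 7200 × 267/8146 = 235.99 V.
I_s = V_s/R = 235.99/18.3 = 12.896 A.
P_out = V_s I_s = 235.99 × 12.896 = 3043.3 W.
P_in = P_out/η = 3043.3/0.943 = 3227.3 W.
I_p = P_in/V_p = 3227.3/7200 = 0.448 A.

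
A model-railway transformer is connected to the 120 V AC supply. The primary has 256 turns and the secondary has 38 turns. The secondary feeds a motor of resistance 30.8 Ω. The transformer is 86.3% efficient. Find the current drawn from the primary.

V_s = 120 × 38/256 = 17.812 V.
I_s = V_s/R = 17.812/30.8 = 0.57833 A.
P_out = V_s I_s = 17.812 × 0.57833 = 10.301 W.
P_in = P_out/η = 10.301/0.863 = 11.937 W.
I_p = P_in/V_p = 11.937/120 = 0.0995 A.

I_p ≈ 0.0995 A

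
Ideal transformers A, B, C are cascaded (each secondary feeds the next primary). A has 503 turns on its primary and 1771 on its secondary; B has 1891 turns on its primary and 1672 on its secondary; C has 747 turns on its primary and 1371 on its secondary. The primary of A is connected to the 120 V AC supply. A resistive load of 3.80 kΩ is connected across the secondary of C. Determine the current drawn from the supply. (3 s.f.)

Secondary of A: V = 120.00 × 1771/503 = 422.50 V.
Secondary of B: V = 422.50 × 1672/1891 = 373.57 V.
Secondary of C: V = 373.57 × 1371/747 = 685.64 V.
I_load = 685.64/3800 = 0.18043 A, so P_out = 685.64 × 0.18043 = 123.71 W.
All ideal ⇒ P_in = P_out, so I_supply = 123.71/120 = 1.03 A.

I_supply ≈ 1.03 A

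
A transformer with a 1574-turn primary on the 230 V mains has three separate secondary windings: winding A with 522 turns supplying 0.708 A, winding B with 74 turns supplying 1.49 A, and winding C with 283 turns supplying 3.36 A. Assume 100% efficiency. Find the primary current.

I_p ≈ 0.909 A

V_A = 230 × 522/1574 = 76.277 V; V_B = 230 × 74/1574 = 10.813 V; V_C = 230 × 283/1574 = 41.353 V.
P_out = V_A I_A + V_B I_B + V_C I_C = 76.277×0.708 + 10.813×1.49 + 41.353×3.36 = 54.004 + 16.112 + 138.95 = 209.06 W.
Ideal ⇒ P_in = P_out, so I_p = P_out/V_p = 209.06/230 = 0.909 A.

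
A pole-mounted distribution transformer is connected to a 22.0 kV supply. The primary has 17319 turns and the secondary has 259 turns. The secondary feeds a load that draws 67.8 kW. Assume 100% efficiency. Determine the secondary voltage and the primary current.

V_s ≈ 329 V, I_p ≈ 3.08 A

V_s = V_p × N_s/N_p = 22000 × 259/17319 = 329.00 V.
I_s = P/V_s = 67800/329.00 = 206.08 A.
I_p = I_s × N_s/N_p = 206.08 × 259/17319 = 3.08 A.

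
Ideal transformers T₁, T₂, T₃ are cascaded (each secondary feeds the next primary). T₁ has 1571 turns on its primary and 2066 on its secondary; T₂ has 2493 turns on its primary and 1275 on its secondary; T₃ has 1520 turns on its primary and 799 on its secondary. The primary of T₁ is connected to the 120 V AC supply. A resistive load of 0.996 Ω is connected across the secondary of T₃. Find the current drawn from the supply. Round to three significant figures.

I_supply ≈ 15.1 A

Secondary of T₁: V = 120.00 × 2066/1571 = 157.81 V.
Secondary of T₂: V = 157.81 × 1275/2493 = 80.709 V.
Secondary of T₃: V = 80.709 × 799/1520 = 42.425 V.
I_load = 42.425/0.996 = 42.596 A, so P_out = 42.425 × 42.596 = 1807.1 W.
All ideal ⇒ P_in = P_out, so I_supply = 1807.1/120 = 15.1 A.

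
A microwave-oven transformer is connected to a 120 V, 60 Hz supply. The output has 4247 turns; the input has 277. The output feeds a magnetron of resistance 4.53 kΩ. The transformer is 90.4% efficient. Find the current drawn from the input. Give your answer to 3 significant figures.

I_in ≈ 6.89 A

V_out = 120 × 4247/277 = 1839.9 V.
I_out = V_out/R = 1839.9/4530 = 0.40615 A.
P_out = V_out I_out = 1839.9 × 0.40615 = 747.26 W.
P_in = P_out/η = 747.26/0.904 = 826.61 W.
I_in = P_in/V_in = 826.61/120 = 6.89 A.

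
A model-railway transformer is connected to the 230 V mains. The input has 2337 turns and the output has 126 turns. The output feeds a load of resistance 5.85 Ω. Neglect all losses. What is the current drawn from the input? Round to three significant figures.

V_out = V_in × N_out/N_in = 230 × 126/2337 = 12.401 V.
I_out = V_out/R = 12.401/5.85 = 2.1197 A.
For an ideal transformer I_in N_in = I_out N_out, so I_in = 2.1197 × 126/2337 = 0.114 A.

I_in ≈ 0.114 A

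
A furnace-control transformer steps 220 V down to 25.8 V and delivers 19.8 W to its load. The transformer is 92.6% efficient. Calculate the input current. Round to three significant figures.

P_in = P_out/η = 19.8/0.926 = 21.382 W.
I_in = P_in/V_in = 21.382/220 = 0.0972 A.

I_in ≈ 0.0972 A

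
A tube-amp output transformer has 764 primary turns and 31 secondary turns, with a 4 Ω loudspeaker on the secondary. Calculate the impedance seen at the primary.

Z_p ≈ 2430 Ω

Z_p = (N_p/N_s)² × Z_s = (764/31)² × 4 = 2430 Ω.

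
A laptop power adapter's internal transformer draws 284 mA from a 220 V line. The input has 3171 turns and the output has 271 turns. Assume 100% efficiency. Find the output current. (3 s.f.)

I_out ≈ 3.32 A

I_out/I_in = N_in/N_out, so I_out = 0.284 × 3171/271 = 3.32 A.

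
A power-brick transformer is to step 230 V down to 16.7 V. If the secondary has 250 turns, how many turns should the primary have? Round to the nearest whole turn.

N_p/N_s = V_p/V_s, so N_p = 250 × 230/16.7 = 3443.1 ≈ 3443 turns.

N_p = 3443 turns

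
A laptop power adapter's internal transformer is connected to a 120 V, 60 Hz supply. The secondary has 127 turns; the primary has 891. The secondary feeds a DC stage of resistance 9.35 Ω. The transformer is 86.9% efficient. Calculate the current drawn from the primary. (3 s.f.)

V_s = 120 × 127/891 = 17.104 V.
I_s = V_s/R = 17.104/9.35 = 1.8293 A.
P_out = V_s I_s = 17.104 × 1.8293 = 31.290 W.
P_in = P_out/η = 31.290/0.869 = 36.007 W.
I_p = P_in/V_p = 36.007/120 = 0.300 A.

I_p ≈ 0.300 A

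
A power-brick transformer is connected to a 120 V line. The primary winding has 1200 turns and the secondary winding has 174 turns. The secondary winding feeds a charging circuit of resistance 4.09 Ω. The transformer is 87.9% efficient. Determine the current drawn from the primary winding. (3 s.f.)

V_s = 120 × 174/1200 = 17.400 V.
I_s = V_s/R = 17.400/4.09 = 4.2543 A.
P_out = V_s I_s = 17.400 × 4.2543 = 74.024 W.
P_in = P_out/η = 74.024/0.879 = 84.214 W.
I_p = P_in/V_p = 84.214/120 = 0.702 A.

I_p ≈ 0.702 A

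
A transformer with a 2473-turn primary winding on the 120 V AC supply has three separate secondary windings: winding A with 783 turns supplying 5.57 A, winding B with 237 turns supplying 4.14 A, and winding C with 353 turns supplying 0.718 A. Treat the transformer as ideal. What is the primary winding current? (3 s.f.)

V_A = 120 × 783/2473 = 37.994 V; V_B = 120 × 237/2473 = 11.500 V; V_C = 120 × 353/2473 = 17.129 V.
P_out = V_A I_A + V_B I_B + V_C I_C = 37.994×5.57 + 11.500×4.14 + 17.129×0.718 = 211.63 + 47.611 + 12.299 = 271.54 W.
Ideal ⇒ P_in = P_out, so I_p = P_out/V_p = 271.54/120 = 2.26 A.

I_p ≈ 2.26 A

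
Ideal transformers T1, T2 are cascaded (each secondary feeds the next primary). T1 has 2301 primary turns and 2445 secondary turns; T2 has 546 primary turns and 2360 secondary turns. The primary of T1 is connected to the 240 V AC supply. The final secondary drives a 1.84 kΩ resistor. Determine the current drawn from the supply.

I_supply ≈ 2.75 A

Secondary of T1: V = 240.00 × 2445/2301 = 255.02 V.
Secondary of T2: V = 255.02 × 2360/546 = 1102.3 V.
I_load = 1102.3/1840 = 0.59907 A, so P_out = 1102.3 × 0.59907 = 660.34 W.
All ideal ⇒ P_in = P_out, so I_supply = 660.34/240 = 2.75 A.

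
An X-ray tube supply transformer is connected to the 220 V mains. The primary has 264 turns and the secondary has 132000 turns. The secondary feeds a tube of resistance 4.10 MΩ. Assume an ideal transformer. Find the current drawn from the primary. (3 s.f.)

V_s = V_p × N_s/N_p = 220 × 132000/264 = 110000 V.
I_s = V_s/R = 110000/(4.10×10^6) = 0.026829 A.
For an ideal transformer I_p N_p = I_s N_s, so I_p = 0.026829 × 132000/264 = 13.4 A.

I_p ≈ 13.4 A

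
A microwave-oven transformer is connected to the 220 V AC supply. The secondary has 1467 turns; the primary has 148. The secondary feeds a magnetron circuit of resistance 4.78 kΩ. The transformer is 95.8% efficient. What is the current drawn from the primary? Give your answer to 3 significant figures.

I_p ≈ 4.72 A

V_s = 220 × 1467/148 = 2180.7 V.
I_s = V_s/R = 2180.7/4780 = 0.45621 A.
P_out = V_s I_s = 2180.7 × 0.45621 = 994.84 W.
P_in = P_out/η = 994.84/0.958 = 1038.5 W.
I_p = P_in/V_p = 1038.5/220 = 4.72 A.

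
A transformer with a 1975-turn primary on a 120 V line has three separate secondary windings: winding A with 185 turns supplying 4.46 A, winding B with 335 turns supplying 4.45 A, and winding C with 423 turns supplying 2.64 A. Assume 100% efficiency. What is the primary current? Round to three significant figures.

I_p ≈ 1.74 A

V_A = 120 × 185/1975 = 11.241 V; V_B = 120 × 335/1975 = 20.354 V; V_C = 120 × 423/1975 = 25.701 V.
P_out = V_A I_A + V_B I_B + V_C I_C = 11.241×4.46 + 20.354×4.45 + 25.701×2.64 = 50.133 + 90.577 + 67.851 = 208.56 W.
Ideal ⇒ P_in = P_out, so I_p = P_out/V_p = 208.56/120 = 1.74 A.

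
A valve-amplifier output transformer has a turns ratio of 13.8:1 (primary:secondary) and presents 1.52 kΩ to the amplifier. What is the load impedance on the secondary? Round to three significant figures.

Z_s ≈ 7.98 Ω

Z_s = Z_p/(N_p/N_s)² = 1520/13.8² = 7.98 Ω.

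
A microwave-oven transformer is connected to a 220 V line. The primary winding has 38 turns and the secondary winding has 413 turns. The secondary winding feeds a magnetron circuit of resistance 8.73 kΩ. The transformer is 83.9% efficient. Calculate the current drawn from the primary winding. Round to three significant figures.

I_p ≈ 3.55 A

V_s = 220 × 413/38 = 2391.1 V.
I_s = V_s/R = 2391.1/8730 = 0.27389 A.
P_out = V_s I_s = 2391.1 × 0.27389 = 654.88 W.
P_in = P_out/η = 654.88/0.839 = 780.55 W.
I_p = P_in/V_p = 780.55/220 = 3.55 A.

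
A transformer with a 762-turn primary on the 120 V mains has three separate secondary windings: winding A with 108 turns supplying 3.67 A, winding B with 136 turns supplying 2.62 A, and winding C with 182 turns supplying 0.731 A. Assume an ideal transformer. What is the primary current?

V_A = 120 × 108/762 = 17.008 V; V_B = 120 × 136/762 = 21.417 V; V_C = 120 × 182/762 = 28.661 V.
P_out = V_A I_A + V_B I_B + V_C I_C = 17.008×3.67 + 21.417×2.62 + 28.661×0.731 = 62.419 + 56.113 + 20.951 = 139.48 W.
Ideal ⇒ P_in = P_out, so I_p = P_out/V_p = 139.48/120 = 1.16 A.

I_p ≈ 1.16 A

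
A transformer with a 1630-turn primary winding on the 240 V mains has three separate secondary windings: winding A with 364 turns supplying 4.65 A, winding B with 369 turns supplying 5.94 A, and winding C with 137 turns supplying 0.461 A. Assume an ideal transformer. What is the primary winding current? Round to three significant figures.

I_p ≈ 2.42 A

V_A = 240 × 364/1630 = 53.595 V; V_B = 240 × 369/1630 = 54.331 V; V_C = 240 × 137/1630 = 20.172 V.
P_out = V_A I_A + V_B I_B + V_C I_C = 53.595×4.65 + 54.331×5.94 + 20.172×0.461 = 249.22 + 322.73 + 9.2992 = 581.24 W.
Ideal ⇒ P_in = P_out, so I_p = P_out/V_p = 581.24/240 = 2.42 A.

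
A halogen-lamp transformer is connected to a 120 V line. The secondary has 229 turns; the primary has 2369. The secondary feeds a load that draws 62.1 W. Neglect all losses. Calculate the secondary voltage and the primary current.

V_s ≈ 11.6 V, I_p ≈ 0.517 A

V_s = V_p × N_s/N_p = 120 × 229/2369 = 11.600 V.
I_s = P/V_s = 62.1/11.600 = 5.3535 A.
I_p = I_s × N_s/N_p = 5.3535 × 229/2369 = 0.517 A.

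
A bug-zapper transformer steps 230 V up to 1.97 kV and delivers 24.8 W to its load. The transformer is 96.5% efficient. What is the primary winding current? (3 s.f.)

I_p ≈ 0.112 A

P_in = P_out/η = 24.8/0.965 = 25.699 W.
I_p = P_in/V_p = 25.699/230 = 0.112 A.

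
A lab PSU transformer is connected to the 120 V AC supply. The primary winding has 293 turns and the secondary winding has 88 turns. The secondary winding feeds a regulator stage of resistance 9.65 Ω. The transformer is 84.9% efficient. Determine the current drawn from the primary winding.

I_p ≈ 1.32 A

V_s = 120 × 88/293 = 36.041 V.
I_s = V_s/R = 36.041/9.65 = 3.7348 A.
P_out = V_s I_s = 36.041 × 3.7348 = 134.61 W.
P_in = P_out/η = 134.61/0.849 = 158.55 W.
I_p = P_in/V_p = 158.55/120 = 1.32 A.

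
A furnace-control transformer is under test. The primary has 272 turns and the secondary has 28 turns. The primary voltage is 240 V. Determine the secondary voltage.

V_s ≈ 24.7 V

V_s/V_p = N_s/N_p, so V_s = 240 × 28/272 = 24.7 V.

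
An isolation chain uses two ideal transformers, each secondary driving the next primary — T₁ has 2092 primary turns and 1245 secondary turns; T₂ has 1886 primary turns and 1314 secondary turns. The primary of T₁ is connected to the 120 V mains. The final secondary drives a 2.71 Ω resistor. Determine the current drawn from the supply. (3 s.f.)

After T₁: V = 120.00 × 1245/2092 = 71.415 V.
After T₂: V = 71.415 × 1314/1886 = 49.756 V.
I_load = 49.756/2.71 = 18.360 A, so P_out = 49.756 × 18.360 = 913.52 W.
All ideal ⇒ P_in = P_out, so I_supply = 913.52/120 = 7.61 A.

I_supply ≈ 7.61 A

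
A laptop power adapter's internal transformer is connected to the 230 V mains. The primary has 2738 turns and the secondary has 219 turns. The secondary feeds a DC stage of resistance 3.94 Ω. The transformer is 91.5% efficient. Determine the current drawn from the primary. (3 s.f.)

I_p ≈ 0.408 A

V_s = 230 × 219/2738 = 18.397 V.
I_s = V_s/R = 18.397/3.94 = 4.6692 A.
P_out = V_s I_s = 18.397 × 4.6692 = 85.898 W.
P_in = P_out/η = 85.898/0.915 = 93.877 W.
I_p = P_in/V_p = 93.877/230 = 0.408 A.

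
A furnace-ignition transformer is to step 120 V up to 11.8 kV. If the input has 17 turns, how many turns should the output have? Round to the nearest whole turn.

N_out = 1672 turns

N_out/N_in = V_out/V_in, so N_out = 17 × 11800/120 = 1671.7 ≈ 1672 turns.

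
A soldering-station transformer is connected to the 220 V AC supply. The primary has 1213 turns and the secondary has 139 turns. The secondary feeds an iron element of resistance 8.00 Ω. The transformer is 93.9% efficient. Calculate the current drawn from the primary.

V_s = 220 × 139/1213 = 25.210 V.
I_s = V_s/R = 25.210/8.00 = 3.1513 A.
P_out = V_s I_s = 25.210 × 3.1513 = 79.444 W.
P_in = P_out/η = 79.444/0.939 = 84.605 W.
I_p = P_in/V_p = 84.605/220 = 0.385 A.

I_p ≈ 0.385 A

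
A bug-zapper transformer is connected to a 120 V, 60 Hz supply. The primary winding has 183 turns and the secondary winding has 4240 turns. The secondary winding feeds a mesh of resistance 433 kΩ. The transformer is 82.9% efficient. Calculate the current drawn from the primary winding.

V_s = 120 × 4240/183 = 2780.3 V.
I_s = V_s/R = 2780.3/433000 = 0.0064211 A.
P_out = V_s I_s = 2780.3 × 0.0064211 = 17.853 W.
P_in = P_out/η = 17.853/0.829 = 21.535 W.
I_p = P_in/V_p = 21.535/120 = 0.179 A.

I_p ≈ 0.179 A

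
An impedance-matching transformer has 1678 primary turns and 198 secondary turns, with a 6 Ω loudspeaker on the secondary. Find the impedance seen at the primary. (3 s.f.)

Z_p = (N_p/N_s)² × Z_s = (1678/198)² × 6 = 431 Ω.

Z_p ≈ 431 Ω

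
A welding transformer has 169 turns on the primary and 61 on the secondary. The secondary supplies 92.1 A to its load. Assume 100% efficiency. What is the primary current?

For an ideal transformer I_p/I_s = N_s/N_p, so I_p = 92.1 × 61/169 = 33.2 A.

I_p ≈ 33.2 A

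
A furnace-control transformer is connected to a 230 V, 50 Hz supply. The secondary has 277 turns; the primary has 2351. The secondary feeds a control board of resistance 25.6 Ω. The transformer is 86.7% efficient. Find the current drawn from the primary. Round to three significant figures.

V_s = 230 × 277/2351 = 27.099 V.
I_s = V_s/R = 27.099/25.6 = 1.0586 A.
P_out = V_s I_s = 27.099 × 1.0586 = 28.686 W.
P_in = P_out/η = 28.686/0.867 = 33.087 W.
I_p = P_in/V_p = 33.087/230 = 0.144 A.

I_p ≈ 0.144 A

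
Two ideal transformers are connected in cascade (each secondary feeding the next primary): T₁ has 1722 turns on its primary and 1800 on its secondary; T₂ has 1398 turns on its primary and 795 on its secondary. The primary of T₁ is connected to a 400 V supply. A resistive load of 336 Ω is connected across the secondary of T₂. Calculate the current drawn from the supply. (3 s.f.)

Secondary of T₁: V = 400.00 × 1800/1722 = 418.12 V.
Secondary of T₂: V = 418.12 × 795/1398 = 237.77 V.
I_load = 237.77/336 = 0.70765 A, so P_out = 237.77 × 0.70765 = 168.26 W.
All ideal ⇒ P_in = P_out, so I_supply = 168.26/400 = 0.421 A.

I_supply ≈ 0.421 A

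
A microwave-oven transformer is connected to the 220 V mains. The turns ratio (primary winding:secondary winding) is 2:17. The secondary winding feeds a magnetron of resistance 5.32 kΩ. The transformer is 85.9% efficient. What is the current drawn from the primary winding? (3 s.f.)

I_p ≈ 3.48 A

V_s = 220 × 17/2 = 1870.0 V.
I_s = V_s/R = 1870.0/5320 = 0.35150 A.
P_out = V_s I_s = 1870.0 × 0.35150 = 657.31 W.
P_in = P_out/η = 657.31/0.859 = 765.21 W.
I_p = P_in/V_p = 765.21/220 = 3.48 A.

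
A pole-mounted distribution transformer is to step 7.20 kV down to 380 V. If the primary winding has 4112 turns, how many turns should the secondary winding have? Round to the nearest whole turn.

N_s = 217 turns

N_s/N_p = V_s/V_p, so N_s = 4112 × 380/7200 = 217.0 ≈ 217 turns.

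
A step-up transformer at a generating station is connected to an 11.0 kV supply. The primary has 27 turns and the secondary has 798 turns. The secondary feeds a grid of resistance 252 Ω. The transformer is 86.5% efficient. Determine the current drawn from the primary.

V_s = 11000 × 798/27 = 325110 V.
I_s = V_s/R = 325110/252 = 1290.1 A.
P_out = V_s I_s = 325110 × 1290.1 = 4.1943×10^8 W.
P_in = P_out/η = 4.1943×10^8/0.865 = 4.8489×10^8 W.
I_p = P_in/V_p = 4.8489×10^8/11000 = 44100 A.

I_p ≈ 44100 A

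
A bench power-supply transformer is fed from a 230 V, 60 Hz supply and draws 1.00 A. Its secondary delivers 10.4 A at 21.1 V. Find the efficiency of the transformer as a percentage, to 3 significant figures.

η ≈ 95.4%

P_in = 230 × 1.00 = 230.000 W.
P_out = 21.1 × 10.4 = 219.440 W.
η = P_out/P_in = 219.440/230.000 = 0.954.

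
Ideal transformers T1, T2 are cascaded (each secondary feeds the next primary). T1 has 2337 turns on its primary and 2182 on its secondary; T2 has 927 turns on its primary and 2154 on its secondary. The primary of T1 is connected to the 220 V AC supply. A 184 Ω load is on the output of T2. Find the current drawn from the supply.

I_supply ≈ 5.63 A

After T1: V = 220.00 × 2182/2337 = 205.41 V.
After T2: V = 205.41 × 2154/927 = 477.29 V.
I_load = 477.29/184 = 2.5940 A, so P_out = 477.29 × 2.5940 = 1238.1 W.
All ideal ⇒ P_in = P_out, so I_supply = 1238.1/220 = 5.63 A.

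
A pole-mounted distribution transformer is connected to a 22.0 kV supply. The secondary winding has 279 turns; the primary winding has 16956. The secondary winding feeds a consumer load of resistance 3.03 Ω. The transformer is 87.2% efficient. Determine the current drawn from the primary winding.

V_s = 22000 × 279/16956 = 362.00 V.
I_s = V_s/R = 362.00/3.03 = 119.47 A.
P_out = V_s I_s = 362.00 × 119.47 = 43248 W.
P_in = P_out/η = 43248/0.872 = 49596 W.
I_p = P_in/V_p = 49596/22000 = 2.25 A.

I_p ≈ 2.25 A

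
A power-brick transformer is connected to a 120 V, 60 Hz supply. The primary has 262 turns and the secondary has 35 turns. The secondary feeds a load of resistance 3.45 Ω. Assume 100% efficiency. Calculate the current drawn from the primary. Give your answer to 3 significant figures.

I_p ≈ 0.621 A

V_s = V_p × N_s/N_p = 120 × 35/262 = 16.031 V.
I_s = V_s/R = 16.031/3.45 = 4.6465 A.
For an ideal transformer I_p N_p = I_s N_s, so I_p = 4.6465 × 35/262 = 0.621 A.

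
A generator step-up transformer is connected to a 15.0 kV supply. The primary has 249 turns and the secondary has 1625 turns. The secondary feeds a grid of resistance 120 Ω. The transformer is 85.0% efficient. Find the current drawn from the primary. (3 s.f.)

I_p ≈ 6260 A

V_s = 15000 × 1625/249 = 97892 V.
I_s = V_s/R = 97892/120 = 815.76 A.
P_out = V_s I_s = 97892 × 815.76 = 7.9856×10^7 W.
P_in = P_out/η = 7.9856×10^7/0.850 = 9.3949×10^7 W.
I_p = P_in/V_p = 9.3949×10^7/15000 = 6260 A.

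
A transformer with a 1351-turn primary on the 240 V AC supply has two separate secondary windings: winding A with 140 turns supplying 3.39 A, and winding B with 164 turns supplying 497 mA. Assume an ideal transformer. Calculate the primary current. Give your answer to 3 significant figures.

V_A = 240 × 140/1351 = 24.870 V; V_B = 240 × 164/1351 = 29.134 V.
P_out = V_A I_A + V_B I_B = 24.870×3.39 + 29.134×0.497 = 84.311 + 14.480 = 98.790 W.
Ideal ⇒ P_in = P_out, so I_p = P_out/V_p = 98.790/240 = 0.412 A.

I_p ≈ 0.412 A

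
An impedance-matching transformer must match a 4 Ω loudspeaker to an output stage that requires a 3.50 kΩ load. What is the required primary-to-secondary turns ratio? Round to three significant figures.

Z_p/Z_s = (N_p/N_s)², so N_p/N_s = √(3500/4) = √875 = 29.6.

N_p/N_s ≈ 29.6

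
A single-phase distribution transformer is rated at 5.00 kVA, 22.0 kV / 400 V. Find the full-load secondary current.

I_s ≈ 12.5 A

I_s = S/V_s = 5000/400 = 12.5 A.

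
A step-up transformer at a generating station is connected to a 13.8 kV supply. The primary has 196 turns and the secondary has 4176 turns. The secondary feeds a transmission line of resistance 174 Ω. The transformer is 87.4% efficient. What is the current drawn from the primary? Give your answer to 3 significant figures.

I_p ≈ 41200 A

V_s = 13800 × 4176/196 = 294020 V.
I_s = V_s/R = 294020/174 = 1689.8 A.
P_out = V_s I_s = 294020 × 1689.8 = 4.9684×10^8 W.
P_in = P_out/η = 4.9684×10^8/0.874 = 5.6847×10^8 W.
I_p = P_in/V_p = 5.6847×10^8/13800 = 41200 A.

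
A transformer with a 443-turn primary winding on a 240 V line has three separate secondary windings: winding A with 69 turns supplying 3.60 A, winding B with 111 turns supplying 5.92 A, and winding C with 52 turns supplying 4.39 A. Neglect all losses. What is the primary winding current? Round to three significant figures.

V_A = 240 × 69/443 = 37.381 V; V_B = 240 × 111/443 = 60.135 V; V_C = 240 × 52/443 = 28.172 V.
P_out = V_A I_A + V_B I_B + V_C I_C = 37.381×3.60 + 60.135×5.92 + 28.172×4.39 = 134.57 + 356.00 + 123.67 = 614.25 W.
Ideal ⇒ P_in = P_out, so I_p = P_out/V_p = 614.25/240 = 2.56 A.

I_p ≈ 2.56 A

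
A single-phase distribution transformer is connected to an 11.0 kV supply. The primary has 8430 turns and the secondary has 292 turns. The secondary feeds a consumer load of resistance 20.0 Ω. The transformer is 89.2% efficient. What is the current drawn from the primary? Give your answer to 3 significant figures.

I_p ≈ 0.740 A

V_s = 11000 × 292/8430 = 381.02 V.
I_s = V_s/R = 381.02/20.0 = 19.051 A.
P_out = V_s I_s = 381.02 × 19.051 = 7258.8 W.
P_in = P_out/η = 7258.8/0.892 = 8137.7 W.
I_p = P_in/V_p = 8137.7/11000 = 0.740 A.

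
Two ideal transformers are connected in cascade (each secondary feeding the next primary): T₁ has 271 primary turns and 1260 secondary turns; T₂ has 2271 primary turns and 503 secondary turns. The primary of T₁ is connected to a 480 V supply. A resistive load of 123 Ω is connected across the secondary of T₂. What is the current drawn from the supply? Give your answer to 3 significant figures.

Secondary of T₁: V = 480.00 × 1260/271 = 2231.7 V.
Secondary of T₂: V = 2231.7 × 503/2271 = 494.30 V.
I_load = 494.30/123 = 4.0187 A, so P_out = 494.30 × 4.0187 = 1986.5 W.
All ideal ⇒ P_in = P_out, so I_supply = 1986.5/480 = 4.14 A.

I_supply ≈ 4.14 A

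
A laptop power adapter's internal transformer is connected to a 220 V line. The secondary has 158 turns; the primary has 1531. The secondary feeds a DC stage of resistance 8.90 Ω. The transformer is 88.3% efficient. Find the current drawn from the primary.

I_p ≈ 0.298 A

V_s = 220 × 158/1531 = 22.704 V.
I_s = V_s/R = 22.704/8.90 = 2.5510 A.
P_out = V_s I_s = 22.704 × 2.5510 = 57.919 W.
P_in = P_out/η = 57.919/0.883 = 65.593 W.
I_p = P_in/V_p = 65.593/220 = 0.298 A.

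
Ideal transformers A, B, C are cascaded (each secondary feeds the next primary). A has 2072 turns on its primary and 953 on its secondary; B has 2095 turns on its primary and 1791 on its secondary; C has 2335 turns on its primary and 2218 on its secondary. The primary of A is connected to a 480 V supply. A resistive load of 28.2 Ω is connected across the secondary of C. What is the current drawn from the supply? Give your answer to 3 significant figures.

Secondary of A: V = 480.00 × 953/2072 = 220.77 V.
Secondary of B: V = 220.77 × 1791/2095 = 188.74 V.
Secondary of C: V = 188.74 × 2218/2335 = 179.28 V.
I_load = 179.28/28.2 = 6.3574 A, so P_out = 179.28 × 6.3574 = 1139.8 W.
All ideal ⇒ P_in = P_out, so I_supply = 1139.8/480 = 2.37 A.

I_supply ≈ 2.37 A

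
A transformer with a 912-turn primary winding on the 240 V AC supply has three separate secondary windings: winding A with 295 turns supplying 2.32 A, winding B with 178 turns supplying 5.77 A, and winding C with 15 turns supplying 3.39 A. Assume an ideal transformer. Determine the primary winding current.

V_A = 240 × 295/912 = 77.632 V; V_B = 240 × 178/912 = 46.842 V; V_C = 240 × 15/912 = 3.9474 V.
P_out = V_A I_A + V_B I_B + V_C I_C = 77.632×2.32 + 46.842×5.77 + 3.9474×3.39 = 180.11 + 270.28 + 13.382 = 463.77 W.
Ideal ⇒ P_in = P_out, so I_p = P_out/V_p = 463.77/240 = 1.93 A.

I_p ≈ 1.93 A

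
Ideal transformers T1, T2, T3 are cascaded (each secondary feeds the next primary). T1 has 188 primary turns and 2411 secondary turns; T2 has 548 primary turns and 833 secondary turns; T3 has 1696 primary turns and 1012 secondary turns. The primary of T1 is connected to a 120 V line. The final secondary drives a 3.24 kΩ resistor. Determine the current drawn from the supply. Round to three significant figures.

I_supply ≈ 5.01 A

Secondary of T1: V = 120.00 × 2411/188 = 1538.9 V.
Secondary of T2: V = 1538.9 × 833/548 = 2339.3 V.
Secondary of T3: V = 2339.3 × 1012/1696 = 1395.9 V.
I_load = 1395.9/3240 = 0.43082 A, so P_out = 1395.9 × 0.43082 = 601.36 W.
All ideal ⇒ P_in = P_out, so I_supply = 601.36/120 = 5.01 A.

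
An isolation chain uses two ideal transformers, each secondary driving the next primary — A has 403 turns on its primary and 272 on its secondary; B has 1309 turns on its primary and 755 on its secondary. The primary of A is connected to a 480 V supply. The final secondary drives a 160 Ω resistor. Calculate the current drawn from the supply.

I_supply ≈ 0.455 A

Secondary of A: V = 480.00 × 272/403 = 323.97 V.
Secondary of B: V = 323.97 × 755/1309 = 186.86 V.
I_load = 186.86/160 = 1.1679 A, so P_out = 186.86 × 1.1679 = 218.23 W.
All ideal ⇒ P_in = P_out, so I_supply = 218.23/480 = 0.455 A.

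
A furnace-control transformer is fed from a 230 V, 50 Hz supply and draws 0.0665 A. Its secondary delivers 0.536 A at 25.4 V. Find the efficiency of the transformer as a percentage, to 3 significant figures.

P_in = 230 × 0.0665 = 15.2950 W.
P_out = 25.4 × 0.536 = 13.6144 W.
η = P_out/P_in = 13.6144/15.2950 = 0.890.

η ≈ 89.0%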